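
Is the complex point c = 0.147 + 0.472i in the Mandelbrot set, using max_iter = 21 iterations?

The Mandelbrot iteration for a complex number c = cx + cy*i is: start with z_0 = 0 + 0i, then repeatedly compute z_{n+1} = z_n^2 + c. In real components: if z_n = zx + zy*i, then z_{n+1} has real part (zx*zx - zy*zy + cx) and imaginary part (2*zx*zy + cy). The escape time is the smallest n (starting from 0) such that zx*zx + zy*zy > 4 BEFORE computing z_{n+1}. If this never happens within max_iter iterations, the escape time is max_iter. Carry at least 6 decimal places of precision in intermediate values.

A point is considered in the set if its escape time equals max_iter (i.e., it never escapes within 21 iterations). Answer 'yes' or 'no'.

z_0 = 0 + 0i, c = 0.1470 + 0.4720i
Iter 1: z = 0.1470 + 0.4720i, |z|^2 = 0.2444
Iter 2: z = -0.0542 + 0.6108i, |z|^2 = 0.3760
Iter 3: z = -0.2231 + 0.4058i, |z|^2 = 0.2145
Iter 4: z = 0.0321 + 0.2909i, |z|^2 = 0.0857
Iter 5: z = 0.0634 + 0.4907i, |z|^2 = 0.2448
Iter 6: z = -0.0897 + 0.5342i, |z|^2 = 0.2934
Iter 7: z = -0.1303 + 0.3761i, |z|^2 = 0.1585
Iter 8: z = 0.0225 + 0.3740i, |z|^2 = 0.1404
Iter 9: z = 0.0077 + 0.4888i, |z|^2 = 0.2390
Iter 10: z = -0.0919 + 0.4795i, |z|^2 = 0.2384
Iter 11: z = -0.0745 + 0.3839i, |z|^2 = 0.1529
Iter 12: z = 0.0052 + 0.4148i, |z|^2 = 0.1721
Iter 13: z = -0.0251 + 0.4763i, |z|^2 = 0.2275
Iter 14: z = -0.0792 + 0.4481i, |z|^2 = 0.2071
Iter 15: z = -0.0475 + 0.4010i, |z|^2 = 0.1630
Iter 16: z = -0.0115 + 0.4339i, |z|^2 = 0.1884
Iter 17: z = -0.0411 + 0.4620i, |z|^2 = 0.2151
Iter 18: z = -0.0648 + 0.4340i, |z|^2 = 0.1926
Iter 19: z = -0.0372 + 0.4158i, |z|^2 = 0.1743
Iter 20: z = -0.0245 + 0.4411i, |z|^2 = 0.1952
Did not escape in 21 iterations → in set

Answer: yes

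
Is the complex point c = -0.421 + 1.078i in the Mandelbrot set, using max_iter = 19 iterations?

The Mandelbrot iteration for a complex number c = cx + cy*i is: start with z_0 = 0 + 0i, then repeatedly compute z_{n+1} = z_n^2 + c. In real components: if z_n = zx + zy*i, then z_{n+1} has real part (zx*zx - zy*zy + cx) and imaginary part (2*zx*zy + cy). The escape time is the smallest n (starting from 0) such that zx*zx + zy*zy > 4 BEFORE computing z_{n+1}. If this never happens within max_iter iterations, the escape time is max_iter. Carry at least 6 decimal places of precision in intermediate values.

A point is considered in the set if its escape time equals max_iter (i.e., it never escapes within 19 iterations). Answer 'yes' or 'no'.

Answer: no

Derivation:
z_0 = 0 + 0i, c = -0.4210 + 1.0780i
Iter 1: z = -0.4210 + 1.0780i, |z|^2 = 1.3393
Iter 2: z = -1.4058 + 0.1703i, |z|^2 = 2.0054
Iter 3: z = 1.5264 + 0.5991i, |z|^2 = 2.6888
Iter 4: z = 1.5499 + 2.9069i, |z|^2 = 10.8525
Escaped at iteration 4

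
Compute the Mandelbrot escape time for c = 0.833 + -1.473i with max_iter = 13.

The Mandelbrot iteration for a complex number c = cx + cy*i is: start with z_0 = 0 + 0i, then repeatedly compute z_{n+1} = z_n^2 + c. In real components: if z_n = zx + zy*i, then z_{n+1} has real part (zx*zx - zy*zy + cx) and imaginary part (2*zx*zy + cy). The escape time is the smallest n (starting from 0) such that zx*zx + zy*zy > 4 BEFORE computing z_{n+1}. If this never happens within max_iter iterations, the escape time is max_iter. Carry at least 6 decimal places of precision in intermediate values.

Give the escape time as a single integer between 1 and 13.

Answer: 2

Derivation:
z_0 = 0 + 0i, c = 0.8330 + -1.4730i
Iter 1: z = 0.8330 + -1.4730i, |z|^2 = 2.8636
Iter 2: z = -0.6428 + -3.9270i, |z|^2 = 15.8347
Escaped at iteration 2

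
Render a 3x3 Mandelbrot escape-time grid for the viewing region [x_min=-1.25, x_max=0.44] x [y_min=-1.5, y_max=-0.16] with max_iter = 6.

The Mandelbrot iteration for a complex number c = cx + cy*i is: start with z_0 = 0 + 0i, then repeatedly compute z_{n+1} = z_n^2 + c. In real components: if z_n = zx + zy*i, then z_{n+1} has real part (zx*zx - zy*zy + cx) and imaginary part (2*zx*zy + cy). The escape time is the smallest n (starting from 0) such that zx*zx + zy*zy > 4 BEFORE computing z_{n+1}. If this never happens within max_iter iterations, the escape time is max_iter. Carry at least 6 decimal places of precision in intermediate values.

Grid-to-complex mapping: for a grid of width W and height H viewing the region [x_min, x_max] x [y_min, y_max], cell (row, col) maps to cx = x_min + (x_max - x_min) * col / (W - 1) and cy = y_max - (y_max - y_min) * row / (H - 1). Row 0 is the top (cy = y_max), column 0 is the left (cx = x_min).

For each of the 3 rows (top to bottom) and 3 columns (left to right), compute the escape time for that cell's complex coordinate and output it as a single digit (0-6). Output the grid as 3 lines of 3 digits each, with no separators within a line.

(row=0, col=0): c = -1.2500 + -0.1600i → escape time 6
(row=0, col=1): c = -0.4050 + -0.1600i → escape time 6
(row=0, col=2): c = 0.4400 + -0.1600i → escape time 6
(row=1, col=0): c = -1.2500 + -0.8300i → escape time 3
(row=1, col=1): c = -0.4050 + -0.8300i → escape time 6
(row=1, col=2): c = 0.4400 + -0.8300i → escape time 3
(row=2, col=0): c = -1.2500 + -1.5000i → escape time 2
(row=2, col=1): c = -0.4050 + -1.5000i → escape time 2
(row=2, col=2): c = 0.4400 + -1.5000i → escape time 2

Answer: 666
363
222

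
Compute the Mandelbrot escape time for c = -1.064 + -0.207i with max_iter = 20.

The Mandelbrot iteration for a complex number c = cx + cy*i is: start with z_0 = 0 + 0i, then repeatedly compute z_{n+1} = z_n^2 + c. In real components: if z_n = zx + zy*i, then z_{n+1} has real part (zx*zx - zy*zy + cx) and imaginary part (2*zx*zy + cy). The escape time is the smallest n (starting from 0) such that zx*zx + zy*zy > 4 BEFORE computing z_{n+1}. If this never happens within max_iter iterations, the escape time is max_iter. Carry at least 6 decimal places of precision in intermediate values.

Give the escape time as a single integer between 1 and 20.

Answer: 20

Derivation:
z_0 = 0 + 0i, c = -1.0640 + -0.2070i
Iter 1: z = -1.0640 + -0.2070i, |z|^2 = 1.1749
Iter 2: z = 0.0252 + 0.2335i, |z|^2 = 0.0552
Iter 3: z = -1.1179 + -0.1952i, |z|^2 = 1.2878
Iter 4: z = 0.1476 + 0.2294i, |z|^2 = 0.0744
Iter 5: z = -1.0949 + -0.1393i, |z|^2 = 1.2181
Iter 6: z = 0.1153 + 0.0980i, |z|^2 = 0.0229
Iter 7: z = -1.0603 + -0.1844i, |z|^2 = 1.1582
Iter 8: z = 0.0262 + 0.1840i, |z|^2 = 0.0346
Iter 9: z = -1.0972 + -0.1973i, |z|^2 = 1.2427
Iter 10: z = 0.1008 + 0.2260i, |z|^2 = 0.0613
Iter 11: z = -1.1049 + -0.1614i, |z|^2 = 1.2469
Iter 12: z = 0.1308 + 0.1497i, |z|^2 = 0.0395
Iter 13: z = -1.0693 + -0.1678i, |z|^2 = 1.1716
Iter 14: z = 0.0512 + 0.1519i, |z|^2 = 0.0257
Iter 15: z = -1.0845 + -0.1914i, |z|^2 = 1.2127
Iter 16: z = 0.0754 + 0.2082i, |z|^2 = 0.0490
Iter 17: z = -1.1017 + -0.1756i, |z|^2 = 1.2445
Iter 18: z = 0.1188 + 0.1799i, |z|^2 = 0.0465
Iter 19: z = -1.0822 + -0.1642i, |z|^2 = 1.1982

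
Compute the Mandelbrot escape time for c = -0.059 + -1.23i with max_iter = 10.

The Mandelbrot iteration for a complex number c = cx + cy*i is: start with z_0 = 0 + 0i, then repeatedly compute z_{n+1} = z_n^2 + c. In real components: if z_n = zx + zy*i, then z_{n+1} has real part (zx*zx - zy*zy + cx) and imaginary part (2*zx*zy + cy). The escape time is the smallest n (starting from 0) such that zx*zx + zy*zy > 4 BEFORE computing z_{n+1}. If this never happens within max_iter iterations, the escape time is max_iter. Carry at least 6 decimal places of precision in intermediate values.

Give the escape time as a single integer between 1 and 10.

z_0 = 0 + 0i, c = -0.0590 + -1.2300i
Iter 1: z = -0.0590 + -1.2300i, |z|^2 = 1.5164
Iter 2: z = -1.5684 + -1.0849i, |z|^2 = 3.6369
Iter 3: z = 1.2240 + 2.1730i, |z|^2 = 6.2203
Escaped at iteration 3

Answer: 3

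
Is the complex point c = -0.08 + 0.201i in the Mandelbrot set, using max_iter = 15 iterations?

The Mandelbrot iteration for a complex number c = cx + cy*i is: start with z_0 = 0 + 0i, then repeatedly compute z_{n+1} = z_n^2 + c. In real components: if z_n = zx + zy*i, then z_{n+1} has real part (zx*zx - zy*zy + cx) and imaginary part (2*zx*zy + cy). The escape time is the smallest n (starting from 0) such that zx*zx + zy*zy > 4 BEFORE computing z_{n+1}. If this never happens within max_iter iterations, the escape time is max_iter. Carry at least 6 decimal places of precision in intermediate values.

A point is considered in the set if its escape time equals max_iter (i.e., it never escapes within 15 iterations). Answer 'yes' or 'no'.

Answer: yes

Derivation:
z_0 = 0 + 0i, c = -0.0800 + 0.2010i
Iter 1: z = -0.0800 + 0.2010i, |z|^2 = 0.0468
Iter 2: z = -0.1140 + 0.1688i, |z|^2 = 0.0415
Iter 3: z = -0.0955 + 0.1625i, |z|^2 = 0.0355
Iter 4: z = -0.0973 + 0.1700i, |z|^2 = 0.0384
Iter 5: z = -0.0994 + 0.1679i, |z|^2 = 0.0381
Iter 6: z = -0.0983 + 0.1676i, |z|^2 = 0.0378
Iter 7: z = -0.0984 + 0.1680i, |z|^2 = 0.0379
Iter 8: z = -0.0986 + 0.1679i, |z|^2 = 0.0379
Iter 9: z = -0.0985 + 0.1679i, |z|^2 = 0.0379
Iter 10: z = -0.0985 + 0.1679i, |z|^2 = 0.0379
Iter 11: z = -0.0985 + 0.1679i, |z|^2 = 0.0379
Iter 12: z = -0.0985 + 0.1679i, |z|^2 = 0.0379
Iter 13: z = -0.0985 + 0.1679i, |z|^2 = 0.0379
Iter 14: z = -0.0985 + 0.1679i, |z|^2 = 0.0379
Did not escape in 15 iterations → in set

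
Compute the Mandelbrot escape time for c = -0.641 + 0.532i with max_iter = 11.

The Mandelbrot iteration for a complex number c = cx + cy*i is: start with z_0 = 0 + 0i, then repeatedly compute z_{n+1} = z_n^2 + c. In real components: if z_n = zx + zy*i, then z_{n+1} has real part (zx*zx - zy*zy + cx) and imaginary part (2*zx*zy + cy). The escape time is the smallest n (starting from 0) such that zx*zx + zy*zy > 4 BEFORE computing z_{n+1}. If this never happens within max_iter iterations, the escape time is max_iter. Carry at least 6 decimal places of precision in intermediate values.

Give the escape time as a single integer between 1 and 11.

z_0 = 0 + 0i, c = -0.6410 + 0.5320i
Iter 1: z = -0.6410 + 0.5320i, |z|^2 = 0.6939
Iter 2: z = -0.5131 + -0.1500i, |z|^2 = 0.2858
Iter 3: z = -0.4002 + 0.6860i, |z|^2 = 0.6307
Iter 4: z = -0.9514 + -0.0170i, |z|^2 = 0.9054
Iter 5: z = 0.2639 + 0.5644i, |z|^2 = 0.3882
Iter 6: z = -0.8899 + 0.8299i, |z|^2 = 1.4807
Iter 7: z = -0.5377 + -0.9451i, |z|^2 = 1.1822
Iter 8: z = -1.2450 + 1.5483i, |z|^2 = 3.9473
Iter 9: z = -1.4880 + -3.3233i, |z|^2 = 13.2588
Escaped at iteration 9

Answer: 9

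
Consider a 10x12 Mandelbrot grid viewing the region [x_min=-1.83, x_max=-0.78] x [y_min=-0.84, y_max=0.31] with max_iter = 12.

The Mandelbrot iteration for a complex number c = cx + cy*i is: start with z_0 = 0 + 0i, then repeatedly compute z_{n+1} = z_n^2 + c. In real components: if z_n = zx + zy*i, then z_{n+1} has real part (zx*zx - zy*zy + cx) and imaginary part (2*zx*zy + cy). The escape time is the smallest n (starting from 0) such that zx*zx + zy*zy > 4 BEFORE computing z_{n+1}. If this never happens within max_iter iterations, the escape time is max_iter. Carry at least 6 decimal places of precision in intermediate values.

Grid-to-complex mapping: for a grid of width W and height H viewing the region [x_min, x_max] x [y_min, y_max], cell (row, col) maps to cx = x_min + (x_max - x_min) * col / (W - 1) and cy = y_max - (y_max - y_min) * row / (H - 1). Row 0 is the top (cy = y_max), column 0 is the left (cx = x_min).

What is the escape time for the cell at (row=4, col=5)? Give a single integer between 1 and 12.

Answer: 12

Derivation:
z_0 = 0 + 0i, c = -1.2467 + -0.1082i
Iter 1: z = -1.2467 + -0.1082i, |z|^2 = 1.5659
Iter 2: z = 0.2958 + 0.1616i, |z|^2 = 0.1136
Iter 3: z = -1.1853 + -0.0126i, |z|^2 = 1.4050
Iter 4: z = 0.1580 + -0.0783i, |z|^2 = 0.0311
Iter 5: z = -1.2278 + -0.1329i, |z|^2 = 1.5252
Iter 6: z = 0.2432 + 0.2182i, |z|^2 = 0.1068
Iter 7: z = -1.2351 + -0.0020i, |z|^2 = 1.5256
Iter 8: z = 0.2789 + -0.1032i, |z|^2 = 0.0884
Iter 9: z = -1.1795 + -0.1657i, |z|^2 = 1.4188
Iter 10: z = 0.1172 + 0.2828i, |z|^2 = 0.0937
Iter 11: z = -1.3129 + -0.0419i, |z|^2 = 1.7255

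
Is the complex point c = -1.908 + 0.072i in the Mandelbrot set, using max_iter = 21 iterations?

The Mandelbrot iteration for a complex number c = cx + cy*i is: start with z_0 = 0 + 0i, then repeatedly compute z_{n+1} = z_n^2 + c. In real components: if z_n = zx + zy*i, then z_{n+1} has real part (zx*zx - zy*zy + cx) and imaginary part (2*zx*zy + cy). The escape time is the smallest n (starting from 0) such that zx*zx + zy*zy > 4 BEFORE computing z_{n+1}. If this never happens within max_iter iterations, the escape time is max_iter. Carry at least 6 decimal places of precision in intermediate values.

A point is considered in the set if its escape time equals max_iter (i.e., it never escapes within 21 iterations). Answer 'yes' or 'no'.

z_0 = 0 + 0i, c = -1.9080 + 0.0720i
Iter 1: z = -1.9080 + 0.0720i, |z|^2 = 3.6456
Iter 2: z = 1.7273 + -0.2028i, |z|^2 = 3.0246
Iter 3: z = 1.0344 + -0.6284i, |z|^2 = 1.4649
Iter 4: z = -1.2330 + -1.2281i, |z|^2 = 3.0283
Iter 5: z = -1.8960 + 3.1003i, |z|^2 = 13.2063
Escaped at iteration 5

Answer: no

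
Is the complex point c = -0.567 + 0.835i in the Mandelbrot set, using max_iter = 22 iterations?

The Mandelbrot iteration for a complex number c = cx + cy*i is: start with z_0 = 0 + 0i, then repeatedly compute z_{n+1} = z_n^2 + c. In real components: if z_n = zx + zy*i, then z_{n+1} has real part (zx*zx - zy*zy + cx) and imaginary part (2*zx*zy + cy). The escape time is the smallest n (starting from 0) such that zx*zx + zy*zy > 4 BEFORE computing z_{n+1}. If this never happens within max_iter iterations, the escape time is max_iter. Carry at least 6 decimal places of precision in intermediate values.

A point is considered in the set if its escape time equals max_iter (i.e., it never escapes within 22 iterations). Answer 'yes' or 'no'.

Answer: no

Derivation:
z_0 = 0 + 0i, c = -0.5670 + 0.8350i
Iter 1: z = -0.5670 + 0.8350i, |z|^2 = 1.0187
Iter 2: z = -0.9427 + -0.1119i, |z|^2 = 0.9013
Iter 3: z = 0.3092 + 1.0460i, |z|^2 = 1.1897
Iter 4: z = -1.5654 + 1.4819i, |z|^2 = 4.6465
Escaped at iteration 4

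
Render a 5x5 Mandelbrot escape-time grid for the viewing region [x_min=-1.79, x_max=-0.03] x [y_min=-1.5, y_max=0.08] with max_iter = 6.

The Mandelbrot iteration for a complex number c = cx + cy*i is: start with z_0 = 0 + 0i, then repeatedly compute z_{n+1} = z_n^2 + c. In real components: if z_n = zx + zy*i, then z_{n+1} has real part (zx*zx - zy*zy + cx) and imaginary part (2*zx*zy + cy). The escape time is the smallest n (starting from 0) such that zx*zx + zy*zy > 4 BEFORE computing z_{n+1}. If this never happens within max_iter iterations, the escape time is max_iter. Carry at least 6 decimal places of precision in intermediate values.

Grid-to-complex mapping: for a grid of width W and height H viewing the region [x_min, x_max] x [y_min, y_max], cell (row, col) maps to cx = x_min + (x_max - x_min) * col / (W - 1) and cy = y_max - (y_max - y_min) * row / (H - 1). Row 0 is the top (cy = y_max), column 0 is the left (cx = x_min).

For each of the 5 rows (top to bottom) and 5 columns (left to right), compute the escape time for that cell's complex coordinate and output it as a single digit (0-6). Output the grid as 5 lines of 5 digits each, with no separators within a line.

Answer: 46666
46666
23466
12344
11222

Derivation:
(row=0, col=0): c = -1.7900 + 0.0800i → escape time 4
(row=0, col=1): c = -1.3500 + 0.0800i → escape time 6
(row=0, col=2): c = -0.9100 + 0.0800i → escape time 6
(row=0, col=3): c = -0.4700 + 0.0800i → escape time 6
(row=0, col=4): c = -0.0300 + 0.0800i → escape time 6
(row=1, col=0): c = -1.7900 + -0.3150i → escape time 4
(row=1, col=1): c = -1.3500 + -0.3150i → escape time 6
(row=1, col=2): c = -0.9100 + -0.3150i → escape time 6
(row=1, col=3): c = -0.4700 + -0.3150i → escape time 6
(row=1, col=4): c = -0.0300 + -0.3150i → escape time 6
(row=2, col=0): c = -1.7900 + -0.7100i → escape time 2
(row=2, col=1): c = -1.3500 + -0.7100i → escape time 3
(row=2, col=2): c = -0.9100 + -0.7100i → escape time 4
(row=2, col=3): c = -0.4700 + -0.7100i → escape time 6
(row=2, col=4): c = -0.0300 + -0.7100i → escape time 6
(row=3, col=0): c = -1.7900 + -1.1050i → escape time 1
(row=3, col=1): c = -1.3500 + -1.1050i → escape time 2
(row=3, col=2): c = -0.9100 + -1.1050i → escape time 3
(row=3, col=3): c = -0.4700 + -1.1050i → escape time 4
(row=3, col=4): c = -0.0300 + -1.1050i → escape time 4
(row=4, col=0): c = -1.7900 + -1.5000i → escape time 1
(row=4, col=1): c = -1.3500 + -1.5000i → escape time 1
(row=4, col=2): c = -0.9100 + -1.5000i → escape time 2
(row=4, col=3): c = -0.4700 + -1.5000i → escape time 2
(row=4, col=4): c = -0.0300 + -1.5000i → escape time 2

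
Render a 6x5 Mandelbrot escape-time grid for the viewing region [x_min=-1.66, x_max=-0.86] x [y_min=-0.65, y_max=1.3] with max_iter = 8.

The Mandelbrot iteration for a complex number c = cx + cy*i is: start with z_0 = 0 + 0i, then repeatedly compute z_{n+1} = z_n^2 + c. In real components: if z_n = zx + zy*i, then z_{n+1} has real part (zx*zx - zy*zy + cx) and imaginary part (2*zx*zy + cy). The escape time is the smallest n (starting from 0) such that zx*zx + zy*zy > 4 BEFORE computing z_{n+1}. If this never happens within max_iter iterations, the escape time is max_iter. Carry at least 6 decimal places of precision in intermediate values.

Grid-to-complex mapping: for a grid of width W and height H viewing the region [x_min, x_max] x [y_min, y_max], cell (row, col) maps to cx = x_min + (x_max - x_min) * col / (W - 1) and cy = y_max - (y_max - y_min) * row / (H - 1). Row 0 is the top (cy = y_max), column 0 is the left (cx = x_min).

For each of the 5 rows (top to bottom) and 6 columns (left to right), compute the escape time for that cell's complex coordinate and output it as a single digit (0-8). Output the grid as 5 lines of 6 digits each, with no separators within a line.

(row=0, col=0): c = -1.6600 + 1.3000i → escape time 1
(row=0, col=1): c = -1.5000 + 1.3000i → escape time 2
(row=0, col=2): c = -1.3400 + 1.3000i → escape time 2
(row=0, col=3): c = -1.1800 + 1.3000i → escape time 2
(row=0, col=4): c = -1.0200 + 1.3000i → escape time 2
(row=0, col=5): c = -0.8600 + 1.3000i → escape time 2
(row=1, col=0): c = -1.6600 + 0.8125i → escape time 3
(row=1, col=1): c = -1.5000 + 0.8125i → escape time 3
(row=1, col=2): c = -1.3400 + 0.8125i → escape time 3
(row=1, col=3): c = -1.1800 + 0.8125i → escape time 3
(row=1, col=4): c = -1.0200 + 0.8125i → escape time 3
(row=1, col=5): c = -0.8600 + 0.8125i → escape time 4
(row=2, col=0): c = -1.6600 + 0.3250i → escape time 4
(row=2, col=1): c = -1.5000 + 0.3250i → escape time 5
(row=2, col=2): c = -1.3400 + 0.3250i → escape time 6
(row=2, col=3): c = -1.1800 + 0.3250i → escape time 8
(row=2, col=4): c = -1.0200 + 0.3250i → escape time 8
(row=2, col=5): c = -0.8600 + 0.3250i → escape time 8
(row=3, col=0): c = -1.6600 + -0.1625i → escape time 5
(row=3, col=1): c = -1.5000 + -0.1625i → escape time 5
(row=3, col=2): c = -1.3400 + -0.1625i → escape time 8
(row=3, col=3): c = -1.1800 + -0.1625i → escape time 8
(row=3, col=4): c = -1.0200 + -0.1625i → escape time 8
(row=3, col=5): c = -0.8600 + -0.1625i → escape time 8
(row=4, col=0): c = -1.6600 + -0.6500i → escape time 3
(row=4, col=1): c = -1.5000 + -0.6500i → escape time 3
(row=4, col=2): c = -1.3400 + -0.6500i → escape time 3
(row=4, col=3): c = -1.1800 + -0.6500i → escape time 3
(row=4, col=4): c = -1.0200 + -0.6500i → escape time 4
(row=4, col=5): c = -0.8600 + -0.6500i → escape time 5

Answer: 122222
333334
456888
558888
333345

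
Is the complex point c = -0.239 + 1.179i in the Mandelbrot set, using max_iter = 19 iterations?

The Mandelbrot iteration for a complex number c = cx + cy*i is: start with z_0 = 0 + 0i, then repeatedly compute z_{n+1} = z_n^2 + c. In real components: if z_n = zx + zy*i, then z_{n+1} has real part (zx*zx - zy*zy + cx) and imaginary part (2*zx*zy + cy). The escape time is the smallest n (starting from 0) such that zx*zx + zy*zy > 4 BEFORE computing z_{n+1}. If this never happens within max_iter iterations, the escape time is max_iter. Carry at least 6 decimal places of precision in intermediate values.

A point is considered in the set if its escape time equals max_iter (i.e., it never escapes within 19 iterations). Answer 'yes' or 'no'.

Answer: no

Derivation:
z_0 = 0 + 0i, c = -0.2390 + 1.1790i
Iter 1: z = -0.2390 + 1.1790i, |z|^2 = 1.4472
Iter 2: z = -1.5719 + 0.6154i, |z|^2 = 2.8497
Iter 3: z = 1.8532 + -0.7558i, |z|^2 = 4.0055
Escaped at iteration 3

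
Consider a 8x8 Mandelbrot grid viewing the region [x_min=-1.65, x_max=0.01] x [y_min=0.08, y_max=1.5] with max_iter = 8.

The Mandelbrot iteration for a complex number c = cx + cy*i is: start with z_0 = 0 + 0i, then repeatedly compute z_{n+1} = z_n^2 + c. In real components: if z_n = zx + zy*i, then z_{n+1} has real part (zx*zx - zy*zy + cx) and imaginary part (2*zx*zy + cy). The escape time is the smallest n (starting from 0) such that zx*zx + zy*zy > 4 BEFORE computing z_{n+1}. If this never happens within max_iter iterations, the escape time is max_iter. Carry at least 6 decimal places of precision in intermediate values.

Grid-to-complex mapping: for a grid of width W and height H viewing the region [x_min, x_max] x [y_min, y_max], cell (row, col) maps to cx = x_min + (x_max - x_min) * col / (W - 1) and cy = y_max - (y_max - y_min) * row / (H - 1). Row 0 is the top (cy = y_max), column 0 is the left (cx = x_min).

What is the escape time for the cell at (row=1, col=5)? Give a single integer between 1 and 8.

Answer: 3

Derivation:
z_0 = 0 + 0i, c = -0.4643 + 1.2971i
Iter 1: z = -0.4643 + 1.2971i, |z|^2 = 1.8981
Iter 2: z = -1.9313 + 0.0927i, |z|^2 = 3.7385
Iter 3: z = 3.2571 + 0.9393i, |z|^2 = 11.4907
Escaped at iteration 3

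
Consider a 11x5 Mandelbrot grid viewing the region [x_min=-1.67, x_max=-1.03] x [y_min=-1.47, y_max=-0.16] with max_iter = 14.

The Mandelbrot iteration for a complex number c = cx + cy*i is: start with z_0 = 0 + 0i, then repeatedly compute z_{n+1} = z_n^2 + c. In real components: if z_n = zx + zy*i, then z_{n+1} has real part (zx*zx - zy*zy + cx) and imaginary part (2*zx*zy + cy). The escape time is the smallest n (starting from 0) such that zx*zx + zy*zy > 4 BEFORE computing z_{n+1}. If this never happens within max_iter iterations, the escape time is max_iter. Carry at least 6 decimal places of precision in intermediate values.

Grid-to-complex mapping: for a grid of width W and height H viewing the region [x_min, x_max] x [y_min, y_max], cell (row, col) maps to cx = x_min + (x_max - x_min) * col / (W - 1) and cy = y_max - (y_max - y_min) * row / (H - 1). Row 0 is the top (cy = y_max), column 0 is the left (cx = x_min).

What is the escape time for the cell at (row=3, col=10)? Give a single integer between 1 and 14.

z_0 = 0 + 0i, c = -1.0300 + -1.1425i
Iter 1: z = -1.0300 + -1.1425i, |z|^2 = 2.3662
Iter 2: z = -1.2744 + 1.2111i, |z|^2 = 3.0908
Iter 3: z = -0.8725 + -4.2292i, |z|^2 = 18.6478
Escaped at iteration 3

Answer: 3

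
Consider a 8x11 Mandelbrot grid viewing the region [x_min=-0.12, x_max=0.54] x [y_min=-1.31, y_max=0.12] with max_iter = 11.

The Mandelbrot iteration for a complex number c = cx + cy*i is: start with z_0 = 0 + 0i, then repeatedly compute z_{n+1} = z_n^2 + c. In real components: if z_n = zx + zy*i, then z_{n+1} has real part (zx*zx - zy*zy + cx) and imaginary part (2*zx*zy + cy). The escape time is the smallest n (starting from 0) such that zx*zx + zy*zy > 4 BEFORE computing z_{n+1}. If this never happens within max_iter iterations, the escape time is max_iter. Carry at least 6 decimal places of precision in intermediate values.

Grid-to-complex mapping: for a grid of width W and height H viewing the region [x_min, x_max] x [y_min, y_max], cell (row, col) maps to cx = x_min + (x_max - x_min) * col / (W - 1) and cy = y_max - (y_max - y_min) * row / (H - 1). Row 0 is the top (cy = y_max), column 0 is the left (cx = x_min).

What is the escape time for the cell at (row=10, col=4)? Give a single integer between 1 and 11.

z_0 = 0 + 0i, c = 0.2571 + -1.3100i
Iter 1: z = 0.2571 + -1.3100i, |z|^2 = 1.7822
Iter 2: z = -1.3928 + -1.9837i, |z|^2 = 5.8751
Escaped at iteration 2

Answer: 2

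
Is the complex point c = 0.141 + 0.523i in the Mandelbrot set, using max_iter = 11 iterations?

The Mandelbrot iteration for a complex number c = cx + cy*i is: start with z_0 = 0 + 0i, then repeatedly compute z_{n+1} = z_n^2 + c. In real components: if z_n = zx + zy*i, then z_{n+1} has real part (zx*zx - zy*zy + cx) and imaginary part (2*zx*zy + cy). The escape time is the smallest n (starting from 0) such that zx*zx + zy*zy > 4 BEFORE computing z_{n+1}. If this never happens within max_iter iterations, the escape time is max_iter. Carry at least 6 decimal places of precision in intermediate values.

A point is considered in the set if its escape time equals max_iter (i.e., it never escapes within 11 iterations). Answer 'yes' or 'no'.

z_0 = 0 + 0i, c = 0.1410 + 0.5230i
Iter 1: z = 0.1410 + 0.5230i, |z|^2 = 0.2934
Iter 2: z = -0.1126 + 0.6705i, |z|^2 = 0.4622
Iter 3: z = -0.2959 + 0.3719i, |z|^2 = 0.2259
Iter 4: z = 0.0902 + 0.3029i, |z|^2 = 0.0999
Iter 5: z = 0.0574 + 0.5776i, |z|^2 = 0.3370
Iter 6: z = -0.1894 + 0.5893i, |z|^2 = 0.3831
Iter 7: z = -0.1704 + 0.2998i, |z|^2 = 0.1189
Iter 8: z = 0.0802 + 0.4208i, |z|^2 = 0.1835
Iter 9: z = -0.0297 + 0.5905i, |z|^2 = 0.3495
Iter 10: z = -0.2068 + 0.4880i, |z|^2 = 0.2809
Did not escape in 11 iterations → in set

Answer: yes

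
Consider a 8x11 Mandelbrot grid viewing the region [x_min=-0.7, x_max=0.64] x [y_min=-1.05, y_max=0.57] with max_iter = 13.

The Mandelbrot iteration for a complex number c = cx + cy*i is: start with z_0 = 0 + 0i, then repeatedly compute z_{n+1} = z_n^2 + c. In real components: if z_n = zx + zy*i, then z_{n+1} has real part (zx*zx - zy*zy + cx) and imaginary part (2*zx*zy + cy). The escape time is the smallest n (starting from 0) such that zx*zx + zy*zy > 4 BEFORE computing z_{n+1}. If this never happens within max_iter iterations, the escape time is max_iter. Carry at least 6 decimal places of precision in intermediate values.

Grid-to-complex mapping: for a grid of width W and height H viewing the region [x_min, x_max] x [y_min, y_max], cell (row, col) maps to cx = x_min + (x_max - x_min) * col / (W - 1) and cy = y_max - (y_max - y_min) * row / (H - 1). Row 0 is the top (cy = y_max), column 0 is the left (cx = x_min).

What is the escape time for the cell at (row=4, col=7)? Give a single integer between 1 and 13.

z_0 = 0 + 0i, c = 0.6400 + -0.0780i
Iter 1: z = 0.6400 + -0.0780i, |z|^2 = 0.4157
Iter 2: z = 1.0435 + -0.1778i, |z|^2 = 1.1206
Iter 3: z = 1.6973 + -0.4492i, |z|^2 = 3.0826
Iter 4: z = 3.3191 + -1.6027i, |z|^2 = 13.5850
Escaped at iteration 4

Answer: 4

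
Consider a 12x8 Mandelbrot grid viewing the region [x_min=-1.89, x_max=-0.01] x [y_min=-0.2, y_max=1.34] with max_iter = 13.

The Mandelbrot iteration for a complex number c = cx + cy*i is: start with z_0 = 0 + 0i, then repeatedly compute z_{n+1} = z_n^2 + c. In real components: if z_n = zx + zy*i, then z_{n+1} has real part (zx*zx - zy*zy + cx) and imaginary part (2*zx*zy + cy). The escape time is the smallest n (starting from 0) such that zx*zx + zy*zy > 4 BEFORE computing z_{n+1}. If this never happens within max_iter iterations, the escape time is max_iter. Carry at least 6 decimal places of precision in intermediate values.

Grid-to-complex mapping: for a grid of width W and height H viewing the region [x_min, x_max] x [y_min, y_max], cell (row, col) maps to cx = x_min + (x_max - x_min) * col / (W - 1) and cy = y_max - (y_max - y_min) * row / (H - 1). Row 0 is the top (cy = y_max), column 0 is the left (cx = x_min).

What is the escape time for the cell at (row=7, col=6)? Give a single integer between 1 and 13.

Answer: 13

Derivation:
z_0 = 0 + 0i, c = -0.8645 + -0.2000i
Iter 1: z = -0.8645 + -0.2000i, |z|^2 = 0.7874
Iter 2: z = -0.1571 + 0.1458i, |z|^2 = 0.0459
Iter 3: z = -0.8611 + -0.2458i, |z|^2 = 0.8020
Iter 4: z = -0.1834 + 0.2234i, |z|^2 = 0.0835
Iter 5: z = -0.8808 + -0.2819i, |z|^2 = 0.8553
Iter 6: z = -0.1683 + 0.2967i, |z|^2 = 0.1163
Iter 7: z = -0.9242 + -0.2998i, |z|^2 = 0.9441
Iter 8: z = -0.1002 + 0.3542i, |z|^2 = 0.1355
Iter 9: z = -0.9800 + -0.2710i, |z|^2 = 1.0338
Iter 10: z = 0.0224 + 0.3311i, |z|^2 = 0.1102
Iter 11: z = -0.9737 + -0.1852i, |z|^2 = 0.9824
Iter 12: z = 0.0493 + 0.1606i, |z|^2 = 0.0282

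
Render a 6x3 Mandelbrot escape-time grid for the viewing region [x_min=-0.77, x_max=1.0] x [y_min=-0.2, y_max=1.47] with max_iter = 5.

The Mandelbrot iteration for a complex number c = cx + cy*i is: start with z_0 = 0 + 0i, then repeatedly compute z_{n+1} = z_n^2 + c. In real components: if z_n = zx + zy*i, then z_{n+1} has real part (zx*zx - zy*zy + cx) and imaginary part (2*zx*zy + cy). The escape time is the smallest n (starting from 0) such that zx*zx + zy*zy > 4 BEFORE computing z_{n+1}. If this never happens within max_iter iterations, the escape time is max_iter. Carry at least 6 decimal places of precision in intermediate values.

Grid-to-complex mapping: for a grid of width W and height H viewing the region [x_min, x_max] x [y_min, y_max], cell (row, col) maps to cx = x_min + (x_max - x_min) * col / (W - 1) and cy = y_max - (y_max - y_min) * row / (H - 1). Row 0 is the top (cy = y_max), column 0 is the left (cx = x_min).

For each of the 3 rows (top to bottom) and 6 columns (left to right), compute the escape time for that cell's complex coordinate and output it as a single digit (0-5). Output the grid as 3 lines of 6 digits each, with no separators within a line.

Answer: 222222
555532
555542

Derivation:
(row=0, col=0): c = -0.7700 + 1.4700i → escape time 2
(row=0, col=1): c = -0.4160 + 1.4700i → escape time 2
(row=0, col=2): c = -0.0620 + 1.4700i → escape time 2
(row=0, col=3): c = 0.2920 + 1.4700i → escape time 2
(row=0, col=4): c = 0.6460 + 1.4700i → escape time 2
(row=0, col=5): c = 1.0000 + 1.4700i → escape time 2
(row=1, col=0): c = -0.7700 + 0.6350i → escape time 5
(row=1, col=1): c = -0.4160 + 0.6350i → escape time 5
(row=1, col=2): c = -0.0620 + 0.6350i → escape time 5
(row=1, col=3): c = 0.2920 + 0.6350i → escape time 5
(row=1, col=4): c = 0.6460 + 0.6350i → escape time 3
(row=1, col=5): c = 1.0000 + 0.6350i → escape time 2
(row=2, col=0): c = -0.7700 + -0.2000i → escape time 5
(row=2, col=1): c = -0.4160 + -0.2000i → escape time 5
(row=2, col=2): c = -0.0620 + -0.2000i → escape time 5
(row=2, col=3): c = 0.2920 + -0.2000i → escape time 5
(row=2, col=4): c = 0.6460 + -0.2000i → escape time 4
(row=2, col=5): c = 1.0000 + -0.2000i → escape time 2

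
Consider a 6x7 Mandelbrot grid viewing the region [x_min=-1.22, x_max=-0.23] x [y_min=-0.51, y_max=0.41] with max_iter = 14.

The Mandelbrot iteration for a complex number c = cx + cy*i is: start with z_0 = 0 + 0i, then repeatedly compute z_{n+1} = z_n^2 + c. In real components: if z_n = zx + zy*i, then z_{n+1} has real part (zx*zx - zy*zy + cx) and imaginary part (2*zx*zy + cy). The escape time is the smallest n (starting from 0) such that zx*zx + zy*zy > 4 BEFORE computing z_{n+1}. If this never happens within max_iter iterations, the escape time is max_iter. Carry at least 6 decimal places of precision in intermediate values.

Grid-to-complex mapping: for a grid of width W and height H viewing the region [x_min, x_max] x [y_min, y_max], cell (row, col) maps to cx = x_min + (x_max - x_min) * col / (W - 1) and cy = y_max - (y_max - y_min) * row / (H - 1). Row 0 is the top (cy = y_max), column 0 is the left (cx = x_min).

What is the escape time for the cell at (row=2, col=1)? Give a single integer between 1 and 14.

Answer: 14

Derivation:
z_0 = 0 + 0i, c = -1.0220 + 0.1033i
Iter 1: z = -1.0220 + 0.1033i, |z|^2 = 1.0552
Iter 2: z = 0.0118 + -0.1079i, |z|^2 = 0.0118
Iter 3: z = -1.0335 + 0.1008i, |z|^2 = 1.0783
Iter 4: z = 0.0360 + -0.1050i, |z|^2 = 0.0123
Iter 5: z = -1.0317 + 0.0958i, |z|^2 = 1.0736
Iter 6: z = 0.0333 + -0.0943i, |z|^2 = 0.0100
Iter 7: z = -1.0298 + 0.0971i, |z|^2 = 1.0699
Iter 8: z = 0.0290 + -0.0966i, |z|^2 = 0.0102
Iter 9: z = -1.0305 + 0.0977i, |z|^2 = 1.0714
Iter 10: z = 0.0303 + -0.0981i, |z|^2 = 0.0105
Iter 11: z = -1.0307 + 0.0974i, |z|^2 = 1.0718
Iter 12: z = 0.0309 + -0.0974i, |z|^2 = 0.0104
Iter 13: z = -1.0305 + 0.0973i, |z|^2 = 1.0715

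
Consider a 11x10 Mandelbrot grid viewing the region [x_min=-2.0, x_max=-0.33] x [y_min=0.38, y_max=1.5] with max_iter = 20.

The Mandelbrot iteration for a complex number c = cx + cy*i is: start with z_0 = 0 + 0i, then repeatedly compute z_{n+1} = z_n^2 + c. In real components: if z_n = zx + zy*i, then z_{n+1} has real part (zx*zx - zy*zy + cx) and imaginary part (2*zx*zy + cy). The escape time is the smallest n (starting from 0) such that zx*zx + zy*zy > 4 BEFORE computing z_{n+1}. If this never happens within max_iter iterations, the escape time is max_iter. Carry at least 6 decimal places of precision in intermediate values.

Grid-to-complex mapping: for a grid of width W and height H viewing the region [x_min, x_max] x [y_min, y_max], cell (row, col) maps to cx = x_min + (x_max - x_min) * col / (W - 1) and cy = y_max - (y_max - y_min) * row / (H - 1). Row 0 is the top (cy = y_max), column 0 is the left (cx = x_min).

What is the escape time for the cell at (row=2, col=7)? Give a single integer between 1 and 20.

z_0 = 0 + 0i, c = -0.8310 + 1.2511i
Iter 1: z = -0.8310 + 1.2511i, |z|^2 = 2.2558
Iter 2: z = -1.7057 + -0.8282i, |z|^2 = 3.5954
Iter 3: z = 1.3925 + 4.0766i, |z|^2 = 18.5576
Escaped at iteration 3

Answer: 3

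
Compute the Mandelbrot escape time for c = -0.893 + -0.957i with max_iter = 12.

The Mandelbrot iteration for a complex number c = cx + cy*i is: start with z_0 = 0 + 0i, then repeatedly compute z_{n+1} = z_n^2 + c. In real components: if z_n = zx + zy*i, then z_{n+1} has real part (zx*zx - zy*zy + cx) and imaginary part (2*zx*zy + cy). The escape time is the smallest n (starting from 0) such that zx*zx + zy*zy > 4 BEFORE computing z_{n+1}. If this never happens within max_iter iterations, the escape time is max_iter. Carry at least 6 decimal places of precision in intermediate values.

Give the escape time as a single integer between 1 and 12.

z_0 = 0 + 0i, c = -0.8930 + -0.9570i
Iter 1: z = -0.8930 + -0.9570i, |z|^2 = 1.7133
Iter 2: z = -1.0114 + 0.7522i, |z|^2 = 1.5887
Iter 3: z = -0.4359 + -2.4786i, |z|^2 = 6.3332
Escaped at iteration 3

Answer: 3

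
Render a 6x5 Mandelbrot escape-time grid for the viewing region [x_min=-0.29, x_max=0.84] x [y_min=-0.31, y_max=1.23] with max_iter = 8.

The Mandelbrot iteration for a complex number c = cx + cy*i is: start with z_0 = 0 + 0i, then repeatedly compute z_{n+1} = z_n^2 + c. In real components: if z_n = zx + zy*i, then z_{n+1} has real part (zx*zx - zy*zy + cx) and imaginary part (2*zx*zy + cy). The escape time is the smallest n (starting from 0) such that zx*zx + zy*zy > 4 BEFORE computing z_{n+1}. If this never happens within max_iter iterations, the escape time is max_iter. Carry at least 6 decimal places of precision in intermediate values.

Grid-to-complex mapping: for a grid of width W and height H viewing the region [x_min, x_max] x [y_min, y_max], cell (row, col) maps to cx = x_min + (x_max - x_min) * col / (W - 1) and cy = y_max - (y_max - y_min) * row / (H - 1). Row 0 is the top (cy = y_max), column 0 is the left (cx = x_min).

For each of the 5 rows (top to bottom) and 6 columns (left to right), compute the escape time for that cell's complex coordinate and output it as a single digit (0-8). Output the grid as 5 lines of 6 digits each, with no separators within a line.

(row=0, col=0): c = -0.2900 + 1.2300i → escape time 3
(row=0, col=1): c = -0.0640 + 1.2300i → escape time 3
(row=0, col=2): c = 0.1620 + 1.2300i → escape time 2
(row=0, col=3): c = 0.3880 + 1.2300i → escape time 2
(row=0, col=4): c = 0.6140 + 1.2300i → escape time 2
(row=0, col=5): c = 0.8400 + 1.2300i → escape time 2
(row=1, col=0): c = -0.2900 + 0.8450i → escape time 8
(row=1, col=1): c = -0.0640 + 0.8450i → escape time 8
(row=1, col=2): c = 0.1620 + 0.8450i → escape time 5
(row=1, col=3): c = 0.3880 + 0.8450i → escape time 4
(row=1, col=4): c = 0.6140 + 0.8450i → escape time 3
(row=1, col=5): c = 0.8400 + 0.8450i → escape time 2
(row=2, col=0): c = -0.2900 + 0.4600i → escape time 8
(row=2, col=1): c = -0.0640 + 0.4600i → escape time 8
(row=2, col=2): c = 0.1620 + 0.4600i → escape time 8
(row=2, col=3): c = 0.3880 + 0.4600i → escape time 8
(row=2, col=4): c = 0.6140 + 0.4600i → escape time 3
(row=2, col=5): c = 0.8400 + 0.4600i → escape time 3
(row=3, col=0): c = -0.2900 + 0.0750i → escape time 8
(row=3, col=1): c = -0.0640 + 0.0750i → escape time 8
(row=3, col=2): c = 0.1620 + 0.0750i → escape time 8
(row=3, col=3): c = 0.3880 + 0.0750i → escape time 8
(row=3, col=4): c = 0.6140 + 0.0750i → escape time 4
(row=3, col=5): c = 0.8400 + 0.0750i → escape time 3
(row=4, col=0): c = -0.2900 + -0.3100i → escape time 8
(row=4, col=1): c = -0.0640 + -0.3100i → escape time 8
(row=4, col=2): c = 0.1620 + -0.3100i → escape time 8
(row=4, col=3): c = 0.3880 + -0.3100i → escape time 8
(row=4, col=4): c = 0.6140 + -0.3100i → escape time 4
(row=4, col=5): c = 0.8400 + -0.3100i → escape time 3

Answer: 332222
885432
888833
888843
888843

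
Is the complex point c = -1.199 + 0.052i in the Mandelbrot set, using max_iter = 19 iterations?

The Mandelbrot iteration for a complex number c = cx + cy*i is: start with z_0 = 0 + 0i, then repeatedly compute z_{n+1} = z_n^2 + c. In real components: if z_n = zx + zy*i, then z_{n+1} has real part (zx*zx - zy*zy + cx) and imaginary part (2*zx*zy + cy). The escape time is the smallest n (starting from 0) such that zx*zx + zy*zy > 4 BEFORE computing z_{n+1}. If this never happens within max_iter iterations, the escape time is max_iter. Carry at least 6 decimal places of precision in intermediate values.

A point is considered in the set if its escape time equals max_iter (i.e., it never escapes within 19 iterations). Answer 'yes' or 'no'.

Answer: yes

Derivation:
z_0 = 0 + 0i, c = -1.1990 + 0.0520i
Iter 1: z = -1.1990 + 0.0520i, |z|^2 = 1.4403
Iter 2: z = 0.2359 + -0.0727i, |z|^2 = 0.0609
Iter 3: z = -1.1486 + 0.0177i, |z|^2 = 1.3197
Iter 4: z = 0.1201 + 0.0113i, |z|^2 = 0.0145
Iter 5: z = -1.1847 + 0.0547i, |z|^2 = 1.4065
Iter 6: z = 0.2016 + -0.0777i, |z|^2 = 0.0467
Iter 7: z = -1.1644 + 0.0207i, |z|^2 = 1.3563
Iter 8: z = 0.1564 + 0.0038i, |z|^2 = 0.0245
Iter 9: z = -1.1745 + 0.0532i, |z|^2 = 1.3824
Iter 10: z = 0.1777 + -0.0729i, |z|^2 = 0.0369
Iter 11: z = -1.1727 + 0.0261i, |z|^2 = 1.3760
Iter 12: z = 0.1756 + -0.0091i, |z|^2 = 0.0309
Iter 13: z = -1.1682 + 0.0488i, |z|^2 = 1.3672
Iter 14: z = 0.1634 + -0.0620i, |z|^2 = 0.0305
Iter 15: z = -1.1761 + 0.0317i, |z|^2 = 1.3843
Iter 16: z = 0.1833 + -0.0227i, |z|^2 = 0.0341
Iter 17: z = -1.1659 + 0.0437i, |z|^2 = 1.3613
Iter 18: z = 0.1584 + -0.0499i, |z|^2 = 0.0276
Did not escape in 19 iterations → in set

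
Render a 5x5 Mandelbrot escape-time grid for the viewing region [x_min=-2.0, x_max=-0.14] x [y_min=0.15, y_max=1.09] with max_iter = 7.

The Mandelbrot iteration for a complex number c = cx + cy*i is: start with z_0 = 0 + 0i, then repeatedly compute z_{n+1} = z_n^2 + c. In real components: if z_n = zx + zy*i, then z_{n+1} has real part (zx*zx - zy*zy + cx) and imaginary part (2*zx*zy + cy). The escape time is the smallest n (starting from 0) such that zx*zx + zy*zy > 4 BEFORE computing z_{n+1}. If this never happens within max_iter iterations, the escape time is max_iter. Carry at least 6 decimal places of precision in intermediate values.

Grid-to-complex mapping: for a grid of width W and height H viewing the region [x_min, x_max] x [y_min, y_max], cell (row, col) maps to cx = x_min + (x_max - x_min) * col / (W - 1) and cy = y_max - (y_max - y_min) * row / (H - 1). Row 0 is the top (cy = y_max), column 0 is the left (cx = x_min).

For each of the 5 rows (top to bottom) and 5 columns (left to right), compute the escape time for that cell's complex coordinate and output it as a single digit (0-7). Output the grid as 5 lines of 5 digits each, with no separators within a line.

Answer: 12337
13347
13477
14777
15777

Derivation:
(row=0, col=0): c = -2.0000 + 1.0900i → escape time 1
(row=0, col=1): c = -1.5350 + 1.0900i → escape time 2
(row=0, col=2): c = -1.0700 + 1.0900i → escape time 3
(row=0, col=3): c = -0.6050 + 1.0900i → escape time 3
(row=0, col=4): c = -0.1400 + 1.0900i → escape time 7
(row=1, col=0): c = -2.0000 + 0.8550i → escape time 1
(row=1, col=1): c = -1.5350 + 0.8550i → escape time 3
(row=1, col=2): c = -1.0700 + 0.8550i → escape time 3
(row=1, col=3): c = -0.6050 + 0.8550i → escape time 4
(row=1, col=4): c = -0.1400 + 0.8550i → escape time 7
(row=2, col=0): c = -2.0000 + 0.6200i → escape time 1
(row=2, col=1): c = -1.5350 + 0.6200i → escape time 3
(row=2, col=2): c = -1.0700 + 0.6200i → escape time 4
(row=2, col=3): c = -0.6050 + 0.6200i → escape time 7
(row=2, col=4): c = -0.1400 + 0.6200i → escape time 7
(row=3, col=0): c = -2.0000 + 0.3850i → escape time 1
(row=3, col=1): c = -1.5350 + 0.3850i → escape time 4
(row=3, col=2): c = -1.0700 + 0.3850i → escape time 7
(row=3, col=3): c = -0.6050 + 0.3850i → escape time 7
(row=3, col=4): c = -0.1400 + 0.3850i → escape time 7
(row=4, col=0): c = -2.0000 + 0.1500i → escape time 1
(row=4, col=1): c = -1.5350 + 0.1500i → escape time 5
(row=4, col=2): c = -1.0700 + 0.1500i → escape time 7
(row=4, col=3): c = -0.6050 + 0.1500i → escape time 7
(row=4, col=4): c = -0.1400 + 0.1500i → escape time 7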